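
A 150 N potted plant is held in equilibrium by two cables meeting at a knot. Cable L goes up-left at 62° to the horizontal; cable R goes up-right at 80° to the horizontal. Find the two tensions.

T_L = 42.31 N, T_R = 114.4 N

ΣF_x = 0: −T_L·cos62° + T_R·cos80° = 0 → T_R = 2.70358·T_L.
ΣF_y = 0: T_L·sin62° + T_R·sin80° = 150.
Substitute: T_L·(0.882948 + 2.70358·0.984808) = 150 → T_L = 42.3077 ≈ 42.31 N.
Then T_R = 2.70358 × 42.3077 = 114.4 N.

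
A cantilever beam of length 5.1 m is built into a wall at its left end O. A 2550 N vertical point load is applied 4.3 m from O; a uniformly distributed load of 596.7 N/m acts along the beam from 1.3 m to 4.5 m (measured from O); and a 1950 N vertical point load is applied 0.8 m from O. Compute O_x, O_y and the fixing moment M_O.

Resultant of the distributed load: 596.7 × 3.2 = 1909.44 N at 2.9 m from O.
ΣF_x = 0: O_x = 0.
ΣF_y = 0: O_y − 2550 − 596.7·3.2 − 1950 = 0 → O_y = 6409 N.
ΣM about O: M_O − 2550·4.3 − (596.7·3.2)·2.9 − 1950·0.8 = 0 → M_O = 18060 N·m.

O_x = 0, O_y = 6409 N, M_O = 18060 N·m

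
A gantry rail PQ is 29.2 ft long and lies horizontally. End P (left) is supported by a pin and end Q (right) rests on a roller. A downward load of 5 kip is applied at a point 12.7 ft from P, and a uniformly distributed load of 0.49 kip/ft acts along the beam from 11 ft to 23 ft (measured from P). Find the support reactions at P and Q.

P_x = 0, P_y = 5.282 kip, Q_y = 5.598 kip

Resultant of the distributed load: 0.49 × 12 = 5.88 kip at 17 ft from P.
Moments about P: Q_y·29.2 − 5·12.7 − (0.49·12)·17 = 0 → Q_y = 163.46/29.2 = 5.59795 ≈ 5.598 kip.
ΣF_y = 0: P_y + 5.59795 − 5 − 0.49·12 = 0 → P_y = 5.282 kip.
ΣF_x = 0: no horizontal applied forces, so P_x = 0.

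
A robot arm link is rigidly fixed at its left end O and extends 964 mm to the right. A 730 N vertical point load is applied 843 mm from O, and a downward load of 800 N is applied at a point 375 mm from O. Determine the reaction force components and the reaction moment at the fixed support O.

ΣF_x = 0: O_x = 0.
ΣF_y = 0: O_y − 730 − 800 = 0 → O_y = 1530 N.
ΣM about O: M_O − 730·843 − 800·375 = 0 → M_O = 915400 N·mm.

O_x = 0, O_y = 1530 N, M_O = 915400 N·mm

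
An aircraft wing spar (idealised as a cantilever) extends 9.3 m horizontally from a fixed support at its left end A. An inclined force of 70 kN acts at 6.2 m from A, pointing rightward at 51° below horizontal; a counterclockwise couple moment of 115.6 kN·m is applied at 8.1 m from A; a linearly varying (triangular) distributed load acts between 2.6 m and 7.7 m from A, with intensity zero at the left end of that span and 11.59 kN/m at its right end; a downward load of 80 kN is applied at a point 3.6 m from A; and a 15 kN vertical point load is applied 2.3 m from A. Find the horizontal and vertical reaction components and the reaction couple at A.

A_x = -44.05 kN, A_y = 179.0 kN, M_A = 721.5 kN·m

Resultant of the triangular load: ½ × 11.59 × 5.1 = 29.5545 kN, acting at 6 m from A (one-third of the span from the peak).
ΣF_x = 0: A_x + 70·cos51° = 0 → A_x = -44.05 kN.
ΣF_y = 0: A_y − 70·sin51° − ½·11.59·5.1 − 80 − 15 = 0 → A_y = 179.0 kN.
ΣM about A: M_A − 70·sin51°·6.2 + 115.6 − (½·11.59·5.1)·6 − 80·3.6 − 15·2.3 = 0 → M_A = 721.5 kN·m.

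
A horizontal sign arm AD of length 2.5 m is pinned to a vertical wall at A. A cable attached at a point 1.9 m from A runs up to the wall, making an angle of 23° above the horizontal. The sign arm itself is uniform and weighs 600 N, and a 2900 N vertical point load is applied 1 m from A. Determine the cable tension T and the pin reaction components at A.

T = 4917 N, A_x = 4526 N, A_y = 1579 N

ΣM about A: T·sin23°·1.9 − 600·1.25 − 2900·1 = 0 → T = 3650/(1.9·0.390731) = 4916.56 ≈ 4917 N.
ΣF_x = 0: A_x − T·cos23° = 0 → A_x = 4916.56 × 0.920505 = 4526 N.
ΣF_y = 0: A_y + T·sin23° − 600 − 2900 = 0 → A_y = 3500 − 4916.56 × 0.390731 = 1579 N.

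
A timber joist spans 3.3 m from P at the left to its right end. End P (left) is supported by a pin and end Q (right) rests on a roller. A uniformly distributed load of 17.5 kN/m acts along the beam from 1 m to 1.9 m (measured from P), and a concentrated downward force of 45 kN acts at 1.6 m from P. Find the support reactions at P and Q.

Resultant of the distributed load: 17.5 × 0.9 = 15.75 kN at 1.45 m from P.
Taking moments about P: Q_y·3.3 − (17.5·0.9)·1.45 − 45·1.6 = 0 → Q_y = 94.8375/3.3 = 28.7386 ≈ 28.74 kN.
ΣF_y = 0: P_y + 28.7386 − 17.5·0.9 − 45 = 0 → P_y = 32.01 kN.
ΣF_x = 0: no horizontal applied forces, so P_x = 0.

P_x = 0, P_y = 32.01 kN, Q_y = 28.74 kN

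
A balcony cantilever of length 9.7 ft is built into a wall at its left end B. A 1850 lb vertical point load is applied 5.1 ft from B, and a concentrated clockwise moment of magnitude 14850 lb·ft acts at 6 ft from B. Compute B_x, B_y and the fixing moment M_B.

ΣF_x = 0: B_x = 0.
ΣF_y = 0: B_y − 1850 = 0 → B_y = 1850 lb.
ΣM about B: M_B − 1850·5.1 − 14850 = 0 → M_B = 24280 lb·ft.

B_x = 0, B_y = 1850 lb, M_B = 24280 lb·ft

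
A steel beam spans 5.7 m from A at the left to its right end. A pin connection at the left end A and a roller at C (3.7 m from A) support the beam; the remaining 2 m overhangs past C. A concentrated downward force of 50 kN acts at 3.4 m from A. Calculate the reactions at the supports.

Moments about A: C_y·3.7 − 50·3.4 = 0 → C_y = 170/3.7 = 45.9459 ≈ 45.95 kN.
ΣF_y = 0: A_y + 45.9459 − 50 = 0 → A_y = 4.054 kN.
ΣF_x = 0: no horizontal applied forces, so A_x = 0.

A_x = 0, A_y = 4.054 kN, C_y = 45.95 kN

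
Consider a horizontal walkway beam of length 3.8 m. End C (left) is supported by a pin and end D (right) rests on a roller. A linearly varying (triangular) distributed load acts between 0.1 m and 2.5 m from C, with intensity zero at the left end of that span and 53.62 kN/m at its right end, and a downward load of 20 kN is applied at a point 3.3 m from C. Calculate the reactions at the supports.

C_x = 0, C_y = 38.19 kN, D_y = 46.15 kN

Resultant of the triangular load: ½ × 53.62 × 2.4 = 64.344 kN, acting at 1.7 m from C (one-third of the span from the peak).
Taking moments about C: D_y·3.8 − (½·53.62·2.4)·1.7 − 20·3.3 = 0 → D_y = 175.3848/3.8 = 46.1539 ≈ 46.15 kN.
ΣF_y = 0: C_y + 46.1539 − ½·53.62·2.4 − 20 = 0 → C_y = 38.19 kN.
ΣF_x = 0: no horizontal applied forces, so C_x = 0.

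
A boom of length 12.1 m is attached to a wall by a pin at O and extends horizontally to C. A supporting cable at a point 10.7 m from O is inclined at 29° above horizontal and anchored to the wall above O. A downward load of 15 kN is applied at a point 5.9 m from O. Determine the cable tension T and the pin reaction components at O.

ΣM about O: T·sin29°·10.7 − 15·5.9 = 0 → T = 88.5/(10.7·0.48481) = 17.0603 ≈ 17.06 kN.
ΣF_x = 0: O_x − T·cos29° = 0 → O_x = 17.0603 × 0.87462 = 14.92 kN.
ΣF_y = 0: O_y + T·sin29° − 15 = 0 → O_y = 15 − 17.0603 × 0.48481 = 6.729 kN.

T = 17.06 kN, O_x = 14.92 kN, O_y = 6.729 kN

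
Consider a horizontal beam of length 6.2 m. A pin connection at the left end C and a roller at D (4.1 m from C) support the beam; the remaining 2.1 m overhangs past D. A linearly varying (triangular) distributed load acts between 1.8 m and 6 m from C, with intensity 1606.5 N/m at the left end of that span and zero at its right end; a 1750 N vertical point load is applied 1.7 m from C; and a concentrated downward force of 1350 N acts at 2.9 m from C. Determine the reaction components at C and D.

Resultant of the triangular load: ½ × 1606.5 × 4.2 = 3373.65 N, acting at 3.2 m from C (one-third of the span from the peak).
Taking moments about C: D_y·4.1 − (½·1606.5·4.2)·3.2 − 1750·1.7 − 1350·2.9 = 0 → D_y = 17685.68/4.1 = 4313.58 ≈ 4314 N.
ΣF_y = 0: C_y + 4313.58 − ½·1606.5·4.2 − 1750 − 1350 = 0 → C_y = 2160 N.
ΣF_x = 0: no horizontal applied forces, so C_x = 0.

C_x = 0, C_y = 2160 N, D_y = 4314 N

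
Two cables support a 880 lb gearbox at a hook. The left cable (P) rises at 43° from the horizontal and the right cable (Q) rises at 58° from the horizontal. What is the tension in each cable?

T_P = 475.1 lb, T_Q = 655.6 lb

ΣF_x = 0: −T_P·cos43° + T_Q·cos58° = 0 → T_Q = 1.38012·T_P.
ΣF_y = 0: T_P·sin43° + T_Q·sin58° = 880.
Substitute: T_P·(0.681998 + 1.38012·0.848048) = 880 → T_P = 475.058 ≈ 475.1 lb.
Then T_Q = 1.38012 × 475.058 = 655.6 lb.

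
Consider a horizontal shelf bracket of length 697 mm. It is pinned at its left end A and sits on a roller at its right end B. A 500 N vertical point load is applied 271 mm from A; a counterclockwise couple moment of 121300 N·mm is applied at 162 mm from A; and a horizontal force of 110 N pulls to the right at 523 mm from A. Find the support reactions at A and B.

A_x = -110.0 N, A_y = 479.6 N, B_y = 20.37 N

Moments about A: B_y·697 − 500·271 + 121300 = 0 → B_y = 14200/697 = 20.373 ≈ 20.37 N.
ΣF_y = 0: A_y + 20.373 − 500 = 0 → A_y = 479.6 N.
ΣF_x = 0: A_x + 110 = 0 → A_x = -110.0 N.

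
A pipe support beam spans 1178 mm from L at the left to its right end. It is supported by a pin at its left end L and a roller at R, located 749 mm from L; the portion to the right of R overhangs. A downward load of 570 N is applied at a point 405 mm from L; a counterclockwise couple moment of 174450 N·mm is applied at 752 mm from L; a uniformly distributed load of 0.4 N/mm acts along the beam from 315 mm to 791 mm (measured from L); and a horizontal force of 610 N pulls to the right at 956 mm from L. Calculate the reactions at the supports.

Resultant of the distributed load: 0.4 × 476 = 190.4 N at 553 mm from L.
ΣM about L: R_y·749 − 570·405 + 174450 − (0.4·476)·553 = 0 → R_y = 161691.2/749 = 215.876 ≈ 215.9 N.
ΣF_y = 0: L_y + 215.876 − 570 − 0.4·476 = 0 → L_y = 544.5 N.
ΣF_x = 0: L_x + 610 = 0 → L_x = -610.0 N.

L_x = -610.0 N, L_y = 544.5 N, R_y = 215.9 N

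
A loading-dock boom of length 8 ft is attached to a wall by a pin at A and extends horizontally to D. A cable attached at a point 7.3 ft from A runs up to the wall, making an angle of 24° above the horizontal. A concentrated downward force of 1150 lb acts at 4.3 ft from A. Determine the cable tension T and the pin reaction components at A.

ΣM about A: T·sin24°·7.3 − 1150·4.3 = 0 → T = 4945/(7.3·0.406737) = 1665.44 ≈ 1665 lb.
ΣF_x = 0: A_x − T·cos24° = 0 → A_x = 1665.44 × 0.913545 = 1521 lb.
ΣF_y = 0: A_y + T·sin24° − 1150 = 0 → A_y = 1150 − 1665.44 × 0.406737 = 472.6 lb.

T = 1665 lb, A_x = 1521 lb, A_y = 472.6 lb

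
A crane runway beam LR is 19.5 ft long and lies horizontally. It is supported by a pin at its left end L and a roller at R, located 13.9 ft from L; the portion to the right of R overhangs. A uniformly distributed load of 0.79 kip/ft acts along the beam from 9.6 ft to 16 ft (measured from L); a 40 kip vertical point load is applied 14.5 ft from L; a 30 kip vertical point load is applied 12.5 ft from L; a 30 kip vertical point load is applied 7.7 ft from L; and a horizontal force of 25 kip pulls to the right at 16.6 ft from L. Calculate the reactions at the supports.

L_x = -25.00 kip, L_y = 15.08 kip, R_y = 89.98 kip

Resultant of the distributed load: 0.79 × 6.4 = 5.056 kip at 12.8 ft from L.
Moments about L: R_y·13.9 − (0.79·6.4)·12.8 − 40·14.5 − 30·12.5 − 30·7.7 = 0 → R_y = 1250.7168/13.9 = 89.9796 ≈ 89.98 kip.
ΣF_y = 0: L_y + 89.9796 − 0.79·6.4 − 40 − 30 − 30 = 0 → L_y = 15.08 kip.
ΣF_x = 0: L_x + 25 = 0 → L_x = -25.00 kip.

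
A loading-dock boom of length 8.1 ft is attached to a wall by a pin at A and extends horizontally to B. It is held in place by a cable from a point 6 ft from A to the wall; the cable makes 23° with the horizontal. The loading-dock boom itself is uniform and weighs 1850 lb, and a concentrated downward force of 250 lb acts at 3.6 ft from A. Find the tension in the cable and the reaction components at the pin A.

ΣM about A: T·sin23°·6 − 1850·4.05 − 250·3.6 = 0 → T = 8392.5/(6·0.390731) = 3579.83 ≈ 3580 lb.
ΣF_x = 0: A_x − T·cos23° = 0 → A_x = 3579.83 × 0.920505 = 3295 lb.
ΣF_y = 0: A_y + T·sin23° − 1850 − 250 = 0 → A_y = 2100 − 3579.83 × 0.390731 = 701.2 lb.

T = 3580 lb, A_x = 3295 lb, A_y = 701.2 lb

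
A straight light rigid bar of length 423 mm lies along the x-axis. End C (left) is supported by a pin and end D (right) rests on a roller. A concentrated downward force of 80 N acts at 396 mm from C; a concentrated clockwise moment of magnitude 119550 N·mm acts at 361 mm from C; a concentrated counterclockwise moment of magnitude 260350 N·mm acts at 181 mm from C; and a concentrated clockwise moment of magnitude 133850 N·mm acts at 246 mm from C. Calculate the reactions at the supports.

Taking moments about C: D_y·423 − 80·396 − 119550 + 260350 − 133850 = 0 → D_y = 24730/423 = 58.4634 ≈ 58.46 N.
ΣF_y = 0: C_y + 58.4634 − 80 = 0 → C_y = 21.54 N.
ΣF_x = 0: no horizontal applied forces, so C_x = 0.

C_x = 0, C_y = 21.54 N, D_y = 58.46 N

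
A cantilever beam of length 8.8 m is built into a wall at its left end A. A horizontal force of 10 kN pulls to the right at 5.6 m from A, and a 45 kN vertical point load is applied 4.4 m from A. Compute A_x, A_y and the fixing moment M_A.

A_x = -10.00 kN, A_y = 45.00 kN, M_A = 198.0 kN·m

ΣF_x = 0: A_x + 10 = 0 → A_x = -10.00 kN.
ΣF_y = 0: A_y − 45 = 0 → A_y = 45.00 kN.
ΣM about A: M_A − 45·4.4 = 0 → M_A = 198.0 kN·m.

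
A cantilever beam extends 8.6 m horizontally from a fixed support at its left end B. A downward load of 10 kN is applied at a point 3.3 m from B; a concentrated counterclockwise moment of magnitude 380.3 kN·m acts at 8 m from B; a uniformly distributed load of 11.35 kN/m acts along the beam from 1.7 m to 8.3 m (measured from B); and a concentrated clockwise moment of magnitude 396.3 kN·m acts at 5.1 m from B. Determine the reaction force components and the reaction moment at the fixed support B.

Resultant of the distributed load: 11.35 × 6.6 = 74.91 kN at 5 m from B.
ΣF_x = 0: B_x = 0.
ΣF_y = 0: B_y − 10 − 11.35·6.6 = 0 → B_y = 84.91 kN.
ΣM about B: M_B − 10·3.3 + 380.3 − (11.35·6.6)·5 − 396.3 = 0 → M_B = 423.6 kN·m.

B_x = 0, B_y = 84.91 kN, M_B = 423.6 kN·m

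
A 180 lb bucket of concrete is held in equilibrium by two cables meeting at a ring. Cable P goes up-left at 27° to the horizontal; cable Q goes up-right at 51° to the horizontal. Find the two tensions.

T_P = 115.8 lb, T_Q = 164.0 lb

ΣF_x = 0: −T_P·cos27° + T_Q·cos51° = 0 → T_Q = 1.41582·T_P.
ΣF_y = 0: T_P·sin27° + T_Q·sin51° = 180.
Substitute: T_P·(0.45399 + 1.41582·0.777146) = 180 → T_P = 115.809 ≈ 115.8 lb.
Then T_Q = 1.41582 × 115.809 = 164.0 lb.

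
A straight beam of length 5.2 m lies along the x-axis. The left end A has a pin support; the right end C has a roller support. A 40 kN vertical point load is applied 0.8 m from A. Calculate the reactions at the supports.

A_x = 0, A_y = 33.85 kN, C_y = 6.154 kN

Taking moments about A: C_y·5.2 − 40·0.8 = 0 → C_y = 32/5.2 = 6.15385 ≈ 6.154 kN.
ΣF_y = 0: A_y + 6.15385 − 40 = 0 → A_y = 33.85 kN.
ΣF_x = 0: no horizontal applied forces, so A_x = 0.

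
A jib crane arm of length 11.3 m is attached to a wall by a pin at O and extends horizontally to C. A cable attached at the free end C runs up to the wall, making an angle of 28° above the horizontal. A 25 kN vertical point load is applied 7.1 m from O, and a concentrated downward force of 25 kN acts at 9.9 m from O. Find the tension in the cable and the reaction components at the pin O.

ΣM about O: T·sin28°·11.3 − 25·7.1 − 25·9.9 = 0 → T = 425/(11.3·0.469472) = 80.1126 ≈ 80.11 kN.
ΣF_x = 0: O_x − T·cos28° = 0 → O_x = 80.1126 × 0.882948 = 70.74 kN.
ΣF_y = 0: O_y + T·sin28° − 25 − 25 = 0 → O_y = 50 − 80.1126 × 0.469472 = 12.39 kN.

T = 80.11 kN, O_x = 70.74 kN, O_y = 12.39 kN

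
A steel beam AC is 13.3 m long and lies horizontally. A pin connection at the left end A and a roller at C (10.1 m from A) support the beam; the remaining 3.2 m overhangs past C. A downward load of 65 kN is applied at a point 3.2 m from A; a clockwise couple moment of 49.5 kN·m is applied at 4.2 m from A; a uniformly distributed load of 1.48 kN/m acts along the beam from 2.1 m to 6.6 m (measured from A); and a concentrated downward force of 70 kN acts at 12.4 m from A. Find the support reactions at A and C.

A_x = 0, A_y = 27.36 kN, C_y = 114.3 kN

Resultant of the distributed load: 1.48 × 4.5 = 6.66 kN at 4.35 m from A.
Taking moments about A: C_y·10.1 − 65·3.2 − 49.5 − (1.48·4.5)·4.35 − 70·12.4 = 0 → C_y = 1154.471/10.1 = 114.304 ≈ 114.3 kN.
ΣF_y = 0: A_y + 114.304 − 65 − 1.48·4.5 − 70 = 0 → A_y = 27.36 kN.
ΣF_x = 0: no horizontal applied forces, so A_x = 0.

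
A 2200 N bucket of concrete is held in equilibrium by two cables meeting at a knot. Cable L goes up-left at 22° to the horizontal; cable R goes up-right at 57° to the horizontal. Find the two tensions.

ΣF_x = 0: −T_L·cos22° + T_R·cos57° = 0 → T_R = 1.70238·T_L.
ΣF_y = 0: T_L·sin22° + T_R·sin57° = 2200.
Substitute: T_L·(0.374607 + 1.70238·0.838671) = 2200 → T_L = 1220.63 ≈ 1221 N.
Then T_R = 1.70238 × 1220.63 = 2078 N.

T_L = 1221 N, T_R = 2078 N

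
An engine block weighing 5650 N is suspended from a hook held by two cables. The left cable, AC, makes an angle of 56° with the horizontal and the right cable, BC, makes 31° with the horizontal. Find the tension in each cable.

T_AC = 4850 N, T_BC = 3164 N

ΣF_x = 0: −T_AC·cos56° + T_BC·cos31° = 0 → T_BC = 0.652373·T_AC.
ΣF_y = 0: T_AC·sin56° + T_BC·sin31° = 5650.
Substitute: T_AC·(0.829038 + 0.652373·0.515038) = 5650 → T_AC = 4849.64 ≈ 4850 N.
Then T_BC = 0.652373 × 4849.64 = 3164 N.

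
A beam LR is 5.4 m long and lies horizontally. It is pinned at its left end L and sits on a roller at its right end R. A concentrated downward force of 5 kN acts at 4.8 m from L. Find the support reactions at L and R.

Taking moments about L: R_y·5.4 − 5·4.8 = 0 → R_y = 24/5.4 = 4.44444 ≈ 4.444 kN.
ΣF_y = 0: L_y + 4.44444 − 5 = 0 → L_y = 0.5556 kN.
ΣF_x = 0: no horizontal applied forces, so L_x = 0.

L_x = 0, L_y = 0.5556 kN, R_y = 4.444 kN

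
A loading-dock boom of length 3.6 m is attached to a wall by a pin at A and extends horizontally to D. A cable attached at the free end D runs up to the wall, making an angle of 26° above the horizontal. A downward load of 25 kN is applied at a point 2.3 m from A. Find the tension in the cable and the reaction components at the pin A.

ΣM about A: T·sin26°·3.6 − 25·2.3 = 0 → T = 57.5/(3.6·0.438371) = 36.4354 ≈ 36.44 kN.
ΣF_x = 0: A_x − T·cos26° = 0 → A_x = 36.4354 × 0.898794 = 32.75 kN.
ΣF_y = 0: A_y + T·sin26° − 25 = 0 → A_y = 25 − 36.4354 × 0.438371 = 9.028 kN.

T = 36.44 kN, A_x = 32.75 kN, A_y = 9.028 kN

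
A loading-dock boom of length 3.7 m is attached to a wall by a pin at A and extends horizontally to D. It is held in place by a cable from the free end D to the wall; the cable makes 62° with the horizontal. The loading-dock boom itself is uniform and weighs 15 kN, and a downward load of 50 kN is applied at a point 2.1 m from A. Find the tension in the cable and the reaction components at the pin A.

ΣM about A: T·sin62°·3.7 − 15·1.85 − 50·2.1 = 0 → T = 132.75/(3.7·0.882948) = 40.6348 ≈ 40.63 kN.
ΣF_x = 0: A_x − T·cos62° = 0 → A_x = 40.6348 × 0.469472 = 19.08 kN.
ΣF_y = 0: A_y + T·sin62° − 15 − 50 = 0 → A_y = 65 − 40.6348 × 0.882948 = 29.12 kN.

T = 40.63 kN, A_x = 19.08 kN, A_y = 29.12 kN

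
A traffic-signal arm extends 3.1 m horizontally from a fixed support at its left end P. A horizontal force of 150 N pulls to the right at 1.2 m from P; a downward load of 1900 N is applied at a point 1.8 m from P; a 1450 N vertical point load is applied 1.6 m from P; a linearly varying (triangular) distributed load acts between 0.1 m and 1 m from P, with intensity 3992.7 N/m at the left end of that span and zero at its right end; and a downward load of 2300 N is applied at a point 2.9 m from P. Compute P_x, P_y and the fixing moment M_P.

P_x = -150.0 N, P_y = 7447 N, M_P = 13130 N·m

Resultant of the triangular load: ½ × 3992.7 × 0.9 = 1796.715 N, acting at 0.4 m from P (one-third of the span from the peak).
ΣF_x = 0: P_x + 150 = 0 → P_x = -150.0 N.
ΣF_y = 0: P_y − 1900 − 1450 − ½·3992.7·0.9 − 2300 = 0 → P_y = 7447 N.
ΣM about P: M_P − 1900·1.8 − 1450·1.6 − (½·3992.7·0.9)·0.4 − 2300·2.9 = 0 → M_P = 13130 N·m.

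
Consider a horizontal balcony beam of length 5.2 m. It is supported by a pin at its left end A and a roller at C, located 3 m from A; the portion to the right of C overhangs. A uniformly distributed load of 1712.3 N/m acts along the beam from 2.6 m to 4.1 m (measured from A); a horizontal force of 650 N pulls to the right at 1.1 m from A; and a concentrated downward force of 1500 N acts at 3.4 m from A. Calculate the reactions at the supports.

A_x = -650.0 N, A_y = -499.7 N, C_y = 4568 N

Resultant of the distributed load: 1712.3 × 1.5 = 2568.45 N at 3.35 m from A.
ΣM about A: C_y·3 − (1712.3·1.5)·3.35 − 1500·3.4 = 0 → C_y = 13704.3075/3 = 4568.1 ≈ 4568 N.
ΣF_y = 0: A_y + 4568.1 − 1712.3·1.5 − 1500 = 0 → A_y = -499.7 N.
ΣF_x = 0: A_x + 650 = 0 → A_x = -650.0 N.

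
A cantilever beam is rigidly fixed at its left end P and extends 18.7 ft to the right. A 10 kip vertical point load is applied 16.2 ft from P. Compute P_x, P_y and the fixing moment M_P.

ΣF_x = 0: P_x = 0.
ΣF_y = 0: P_y − 10 = 0 → P_y = 10.00 kip.
ΣM about P: M_P − 10·16.2 = 0 → M_P = 162.0 kip·ft.

P_x = 0, P_y = 10.00 kip, M_P = 162.0 kip·ft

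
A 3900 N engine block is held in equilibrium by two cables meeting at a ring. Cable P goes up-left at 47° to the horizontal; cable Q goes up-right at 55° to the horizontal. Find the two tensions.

T_P = 2287 N, T_Q = 2719 N

ΣF_x = 0: −T_P·cos47° + T_Q·cos55° = 0 → T_Q = 1.18903·T_P.
ΣF_y = 0: T_P·sin47° + T_Q·sin55° = 3900.
Substitute: T_P·(0.731354 + 1.18903·0.819152) = 3900 → T_P = 2286.92 ≈ 2287 N.
Then T_Q = 1.18903 × 2286.92 = 2719 N.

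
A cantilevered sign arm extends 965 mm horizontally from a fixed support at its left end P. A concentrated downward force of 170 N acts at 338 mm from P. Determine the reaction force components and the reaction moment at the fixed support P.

P_x = 0, P_y = 170.0 N, M_P = 57460 N·mm

ΣF_x = 0: P_x = 0.
ΣF_y = 0: P_y − 170 = 0 → P_y = 170.0 N.
ΣM about P: M_P − 170·338 = 0 → M_P = 57460 N·mm.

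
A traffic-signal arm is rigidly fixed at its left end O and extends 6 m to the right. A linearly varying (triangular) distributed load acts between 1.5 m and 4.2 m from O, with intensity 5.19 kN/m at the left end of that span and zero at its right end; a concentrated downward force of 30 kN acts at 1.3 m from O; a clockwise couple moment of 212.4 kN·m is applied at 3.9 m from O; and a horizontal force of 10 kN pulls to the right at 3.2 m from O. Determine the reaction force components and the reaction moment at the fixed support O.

O_x = -10.00 kN, O_y = 37.01 kN, M_O = 268.2 kN·m

Resultant of the triangular load: ½ × 5.19 × 2.7 = 7.0065 kN, acting at 2.4 m from O (one-third of the span from the peak).
ΣF_x = 0: O_x + 10 = 0 → O_x = -10.00 kN.
ΣF_y = 0: O_y − ½·5.19·2.7 − 30 = 0 → O_y = 37.01 kN.
ΣM about O: M_O − (½·5.19·2.7)·2.4 − 30·1.3 − 212.4 = 0 → M_O = 268.2 kN·m.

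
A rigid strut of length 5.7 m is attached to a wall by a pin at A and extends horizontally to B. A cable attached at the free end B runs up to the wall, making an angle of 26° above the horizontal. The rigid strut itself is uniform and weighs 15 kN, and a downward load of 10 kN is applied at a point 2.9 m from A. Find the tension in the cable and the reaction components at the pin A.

ΣM about A: T·sin26°·5.7 − 15·2.85 − 10·2.9 = 0 → T = 71.75/(5.7·0.438371) = 28.7148 ≈ 28.71 kN.
ΣF_x = 0: A_x − T·cos26° = 0 → A_x = 28.7148 × 0.898794 = 25.81 kN.
ΣF_y = 0: A_y + T·sin26° − 15 − 10 = 0 → A_y = 25 − 28.7148 × 0.438371 = 12.41 kN.

T = 28.71 kN, A_x = 25.81 kN, A_y = 12.41 kN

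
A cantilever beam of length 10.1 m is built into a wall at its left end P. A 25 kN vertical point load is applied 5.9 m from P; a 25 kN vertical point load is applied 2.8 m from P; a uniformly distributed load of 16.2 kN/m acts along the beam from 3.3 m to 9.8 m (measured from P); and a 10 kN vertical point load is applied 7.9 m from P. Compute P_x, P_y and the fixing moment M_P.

P_x = 0, P_y = 165.3 kN, M_P = 986.2 kN·m

Resultant of the distributed load: 16.2 × 6.5 = 105.3 kN at 6.55 m from P.
ΣF_x = 0: P_x = 0.
ΣF_y = 0: P_y − 25 − 25 − 16.2·6.5 − 10 = 0 → P_y = 165.3 kN.
ΣM about P: M_P − 25·5.9 − 25·2.8 − (16.2·6.5)·6.55 − 10·7.9 = 0 → M_P = 986.2 kN·m.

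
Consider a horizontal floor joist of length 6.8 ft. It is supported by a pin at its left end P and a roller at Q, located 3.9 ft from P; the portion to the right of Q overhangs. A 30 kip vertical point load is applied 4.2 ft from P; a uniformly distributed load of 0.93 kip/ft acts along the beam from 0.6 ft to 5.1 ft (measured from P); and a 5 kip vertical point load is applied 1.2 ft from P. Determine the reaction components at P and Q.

P_x = 0, P_y = 2.281 kip, Q_y = 36.90 kip

Resultant of the distributed load: 0.93 × 4.5 = 4.185 kip at 2.85 ft from P.
Moments about P: Q_y·3.9 − 30·4.2 − (0.93·4.5)·2.85 − 5·1.2 = 0 → Q_y = 143.92725/3.9 = 36.9044 ≈ 36.90 kip.
ΣF_y = 0: P_y + 36.9044 − 30 − 0.93·4.5 − 5 = 0 → P_y = 2.281 kip.
ΣF_x = 0: no horizontal applied forces, so P_x = 0.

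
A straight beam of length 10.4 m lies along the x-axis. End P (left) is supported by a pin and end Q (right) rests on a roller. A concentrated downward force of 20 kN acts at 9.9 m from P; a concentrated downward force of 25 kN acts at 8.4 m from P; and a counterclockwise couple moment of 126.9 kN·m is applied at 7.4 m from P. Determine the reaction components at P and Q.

P_x = 0, P_y = 17.97 kN, Q_y = 27.03 kN

Moments about P: Q_y·10.4 − 20·9.9 − 25·8.4 + 126.9 = 0 → Q_y = 281.1/10.4 = 27.0288 ≈ 27.03 kN.
ΣF_y = 0: P_y + 27.0288 − 20 − 25 = 0 → P_y = 17.97 kN.
ΣF_x = 0: no horizontal applied forces, so P_x = 0.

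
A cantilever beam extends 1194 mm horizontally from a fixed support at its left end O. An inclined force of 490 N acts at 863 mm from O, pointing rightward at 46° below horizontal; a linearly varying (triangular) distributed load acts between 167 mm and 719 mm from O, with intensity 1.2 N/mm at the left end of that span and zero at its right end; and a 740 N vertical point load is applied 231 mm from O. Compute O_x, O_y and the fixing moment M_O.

Resultant of the triangular load: ½ × 1.2 × 552 = 331.2 N, acting at 351 mm from O (one-third of the span from the peak).
ΣF_x = 0: O_x + 490·cos46° = 0 → O_x = -340.4 N.
ΣF_y = 0: O_y − 490·sin46° − ½·1.2·552 − 740 = 0 → O_y = 1424 N.
ΣM about O: M_O − 490·sin46°·863 − (½·1.2·552)·351 − 740·231 = 0 → M_O = 591400 N·mm.

O_x = -340.4 N, O_y = 1424 N, M_O = 591400 N·mm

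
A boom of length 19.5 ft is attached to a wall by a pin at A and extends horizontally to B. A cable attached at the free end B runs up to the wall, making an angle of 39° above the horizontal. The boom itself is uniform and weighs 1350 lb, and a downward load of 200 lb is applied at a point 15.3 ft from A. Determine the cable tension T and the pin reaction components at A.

T = 1322 lb, A_x = 1027 lb, A_y = 718.1 lb

ΣM about A: T·sin39°·19.5 − 1350·9.75 − 200·15.3 = 0 → T = 16222.5/(19.5·0.62932) = 1321.94 ≈ 1322 lb.
ΣF_x = 0: A_x − T·cos39° = 0 → A_x = 1321.94 × 0.777146 = 1027 lb.
ΣF_y = 0: A_y + T·sin39° − 1350 − 200 = 0 → A_y = 1550 − 1321.94 × 0.62932 = 718.1 lb.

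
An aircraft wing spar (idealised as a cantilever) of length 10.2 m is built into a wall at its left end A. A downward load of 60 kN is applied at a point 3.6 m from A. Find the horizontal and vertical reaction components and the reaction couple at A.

A_x = 0, A_y = 60.00 kN, M_A = 216.0 kN·m

ΣF_x = 0: A_x = 0.
ΣF_y = 0: A_y − 60 = 0 → A_y = 60.00 kN.
ΣM about A: M_A − 60·3.6 = 0 → M_A = 216.0 kN·m.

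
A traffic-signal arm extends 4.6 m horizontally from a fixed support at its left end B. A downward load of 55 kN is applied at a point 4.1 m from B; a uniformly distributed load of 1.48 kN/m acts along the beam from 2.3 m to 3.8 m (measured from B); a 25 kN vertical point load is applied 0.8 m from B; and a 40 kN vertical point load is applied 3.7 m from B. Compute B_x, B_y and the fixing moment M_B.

B_x = 0, B_y = 122.2 kN, M_B = 400.3 kN·m

Resultant of the distributed load: 1.48 × 1.5 = 2.22 kN at 3.05 m from B.
ΣF_x = 0: B_x = 0.
ΣF_y = 0: B_y − 55 − 1.48·1.5 − 25 − 40 = 0 → B_y = 122.2 kN.
ΣM about B: M_B − 55·4.1 − (1.48·1.5)·3.05 − 25·0.8 − 40·3.7 = 0 → M_B = 400.3 kN·m.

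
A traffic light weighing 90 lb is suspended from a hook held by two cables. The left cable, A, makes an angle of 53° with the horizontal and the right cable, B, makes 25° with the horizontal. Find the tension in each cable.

T_A = 83.39 lb, T_B = 55.37 lb

ΣF_x = 0: −T_A·cos53° + T_B·cos25° = 0 → T_B = 0.664029·T_A.
ΣF_y = 0: T_A·sin53° + T_B·sin25° = 90.
Substitute: T_A·(0.798636 + 0.664029·0.422618) = 90 → T_A = 83.39 lb.
Then T_B = 0.664029 × 83.39 = 55.37 lb.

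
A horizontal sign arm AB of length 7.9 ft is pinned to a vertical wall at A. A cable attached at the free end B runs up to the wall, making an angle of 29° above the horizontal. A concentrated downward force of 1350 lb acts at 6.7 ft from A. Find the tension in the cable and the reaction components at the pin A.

T = 2362 lb, A_x = 2066 lb, A_y = 205.1 lb

ΣM about A: T·sin29°·7.9 − 1350·6.7 = 0 → T = 9045/(7.9·0.48481) = 2361.62 ≈ 2362 lb.
ΣF_x = 0: A_x − T·cos29° = 0 → A_x = 2361.62 × 0.87462 = 2066 lb.
ΣF_y = 0: A_y + T·sin29° − 1350 = 0 → A_y = 1350 − 2361.62 × 0.48481 = 205.1 lb.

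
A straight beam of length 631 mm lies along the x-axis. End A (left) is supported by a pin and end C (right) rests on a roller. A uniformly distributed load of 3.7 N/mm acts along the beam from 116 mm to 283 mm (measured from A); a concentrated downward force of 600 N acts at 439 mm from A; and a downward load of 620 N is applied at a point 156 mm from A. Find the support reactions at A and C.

Resultant of the distributed load: 3.7 × 167 = 617.9 N at 199.5 mm from A.
Moments about A: C_y·631 − (3.7·167)·199.5 − 600·439 − 620·156 = 0 → C_y = 483391.05/631 = 766.071 ≈ 766.1 N.
ΣF_y = 0: A_y + 766.071 − 3.7·167 − 600 − 620 = 0 → A_y = 1072 N.
ΣF_x = 0: no horizontal applied forces, so A_x = 0.

A_x = 0, A_y = 1072 N, C_y = 766.1 N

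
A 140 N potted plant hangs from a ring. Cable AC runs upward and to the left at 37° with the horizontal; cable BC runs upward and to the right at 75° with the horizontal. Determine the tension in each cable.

T_AC = 39.08 N, T_BC = 120.6 N

ΣF_x = 0: −T_AC·cos37° + T_BC·cos75° = 0 → T_BC = 3.08569·T_AC.
ΣF_y = 0: T_AC·sin37° + T_BC·sin75° = 140.
Substitute: T_AC·(0.601815 + 3.08569·0.965926) = 140 → T_AC = 39.0803 ≈ 39.08 N.
Then T_BC = 3.08569 × 39.0803 = 120.6 N.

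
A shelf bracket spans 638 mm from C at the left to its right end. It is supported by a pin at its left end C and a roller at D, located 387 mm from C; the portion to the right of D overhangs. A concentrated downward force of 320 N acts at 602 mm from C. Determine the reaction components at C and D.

ΣM about C: D_y·387 − 320·602 = 0 → D_y = 192640/387 = 497.778 ≈ 497.8 N.
ΣF_y = 0: C_y + 497.778 − 320 = 0 → C_y = -177.8 N.
ΣF_x = 0: no horizontal applied forces, so C_x = 0.

C_x = 0, C_y = -177.8 N, D_y = 497.8 N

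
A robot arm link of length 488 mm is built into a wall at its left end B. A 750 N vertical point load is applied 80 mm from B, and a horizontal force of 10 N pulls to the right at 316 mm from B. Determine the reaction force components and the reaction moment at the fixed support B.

ΣF_x = 0: B_x + 10 = 0 → B_x = -10.00 N.
ΣF_y = 0: B_y − 750 = 0 → B_y = 750.0 N.
ΣM about B: M_B − 750·80 = 0 → M_B = 60000 N·mm.

B_x = -10.00 N, B_y = 750.0 N, M_B = 60000 N·mm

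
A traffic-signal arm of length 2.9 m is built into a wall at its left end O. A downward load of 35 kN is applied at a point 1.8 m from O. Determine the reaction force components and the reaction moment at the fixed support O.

ΣF_x = 0: O_x = 0.
ΣF_y = 0: O_y − 35 = 0 → O_y = 35.00 kN.
ΣM about O: M_O − 35·1.8 = 0 → M_O = 63.00 kN·m.

O_x = 0, O_y = 35.00 kN, M_O = 63.00 kN·m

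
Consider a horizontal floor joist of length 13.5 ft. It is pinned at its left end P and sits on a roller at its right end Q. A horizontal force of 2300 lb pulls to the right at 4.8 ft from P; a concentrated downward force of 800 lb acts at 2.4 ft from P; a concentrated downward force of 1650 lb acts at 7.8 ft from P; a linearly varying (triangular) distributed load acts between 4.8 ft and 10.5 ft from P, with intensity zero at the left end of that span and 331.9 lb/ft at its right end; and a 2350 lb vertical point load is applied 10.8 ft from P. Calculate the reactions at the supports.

Resultant of the triangular load: ½ × 331.9 × 5.7 = 945.915 lb, acting at 8.6 ft from P (one-third of the span from the peak).
Taking moments about P: Q_y·13.5 − 800·2.4 − 1650·7.8 − (½·331.9·5.7)·8.6 − 2350·10.8 = 0 → Q_y = 48304.869/13.5 = 3578.14 ≈ 3578 lb.
ΣF_y = 0: P_y + 3578.14 − 800 − 1650 − ½·331.9·5.7 − 2350 = 0 → P_y = 2168 lb.
ΣF_x = 0: P_x + 2300 = 0 → P_x = -2300 lb.

P_x = -2300 lb, P_y = 2168 lb, Q_y = 3578 lb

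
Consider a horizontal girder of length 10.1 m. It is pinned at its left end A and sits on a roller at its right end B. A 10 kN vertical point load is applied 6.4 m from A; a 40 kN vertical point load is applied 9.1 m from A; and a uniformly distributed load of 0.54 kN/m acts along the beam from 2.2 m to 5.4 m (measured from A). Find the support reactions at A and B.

A_x = 0, A_y = 8.702 kN, B_y = 43.03 kN

Resultant of the distributed load: 0.54 × 3.2 = 1.728 kN at 3.8 m from A.
ΣM about A: B_y·10.1 − 10·6.4 − 40·9.1 − (0.54·3.2)·3.8 = 0 → B_y = 434.5664/10.1 = 43.0264 ≈ 43.03 kN.
ΣF_y = 0: A_y + 43.0264 − 10 − 40 − 0.54·3.2 = 0 → A_y = 8.702 kN.
ΣF_x = 0: no horizontal applied forces, so A_x = 0.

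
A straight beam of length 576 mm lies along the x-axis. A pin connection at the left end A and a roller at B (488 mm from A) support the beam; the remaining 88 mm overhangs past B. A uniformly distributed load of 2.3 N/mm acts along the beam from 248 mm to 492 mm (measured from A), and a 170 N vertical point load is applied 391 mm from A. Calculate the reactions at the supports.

Resultant of the distributed load: 2.3 × 244 = 561.2 N at 370 mm from A.
ΣM about A: B_y·488 − (2.3·244)·370 − 170·391 = 0 → B_y = 274114/488 = 561.709 ≈ 561.7 N.
ΣF_y = 0: A_y + 561.709 − 2.3·244 − 170 = 0 → A_y = 169.5 N.
ΣF_x = 0: no horizontal applied forces, so A_x = 0.

A_x = 0, A_y = 169.5 N, B_y = 561.7 N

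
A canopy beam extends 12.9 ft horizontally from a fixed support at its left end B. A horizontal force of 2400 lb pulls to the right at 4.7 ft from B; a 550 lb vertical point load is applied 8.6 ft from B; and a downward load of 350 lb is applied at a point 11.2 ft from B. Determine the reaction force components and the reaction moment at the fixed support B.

B_x = -2400 lb, B_y = 900.0 lb, M_B = 8650 lb·ft

ΣF_x = 0: B_x + 2400 = 0 → B_x = -2400 lb.
ΣF_y = 0: B_y − 550 − 350 = 0 → B_y = 900.0 lb.
ΣM about B: M_B − 550·8.6 − 350·11.2 = 0 → M_B = 8650 lb·ft.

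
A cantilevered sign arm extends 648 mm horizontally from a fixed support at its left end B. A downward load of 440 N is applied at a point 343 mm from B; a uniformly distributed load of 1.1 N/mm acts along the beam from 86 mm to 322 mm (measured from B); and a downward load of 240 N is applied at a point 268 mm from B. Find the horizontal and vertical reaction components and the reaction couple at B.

Resultant of the distributed load: 1.1 × 236 = 259.6 N at 204 mm from B.
ΣF_x = 0: B_x = 0.
ΣF_y = 0: B_y − 440 − 1.1·236 − 240 = 0 → B_y = 939.6 N.
ΣM about B: M_B − 440·343 − (1.1·236)·204 − 240·268 = 0 → M_B = 268200 N·mm.

B_x = 0, B_y = 939.6 N, M_B = 268200 N·mm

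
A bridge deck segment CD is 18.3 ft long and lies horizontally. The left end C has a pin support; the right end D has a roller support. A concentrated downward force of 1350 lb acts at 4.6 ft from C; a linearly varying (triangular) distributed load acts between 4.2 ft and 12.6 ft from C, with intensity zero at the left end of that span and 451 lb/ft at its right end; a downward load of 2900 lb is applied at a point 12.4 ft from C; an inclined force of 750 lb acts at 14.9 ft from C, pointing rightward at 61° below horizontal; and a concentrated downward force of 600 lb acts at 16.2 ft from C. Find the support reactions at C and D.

C_x = -363.6 lb, C_y = 3016 lb, D_y = 4384 lb

Resultant of the triangular load: ½ × 451 × 8.4 = 1894.2 lb, acting at 9.8 ft from C (one-third of the span from the peak).
Moments about C: D_y·18.3 − 1350·4.6 − (½·451·8.4)·9.8 − 2900·12.4 − 750·sin61°·14.9 − 600·16.2 = 0 → D_y = 80227/18.3 = 4383.99 ≈ 4384 lb.
ΣF_y = 0: C_y + 4383.99 − 1350 − ½·451·8.4 − 2900 − 750·sin61° − 600 = 0 → C_y = 3016 lb.
ΣF_x = 0: C_x + 750·cos61° = 0 → C_x = -363.6 lb.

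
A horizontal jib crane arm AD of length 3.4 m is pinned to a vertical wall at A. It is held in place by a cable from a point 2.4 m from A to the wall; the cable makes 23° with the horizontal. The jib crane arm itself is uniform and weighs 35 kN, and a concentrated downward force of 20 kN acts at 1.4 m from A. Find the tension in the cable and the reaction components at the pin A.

ΣM about A: T·sin23°·2.4 − 35·1.7 − 20·1.4 = 0 → T = 87.5/(2.4·0.390731) = 93.308 ≈ 93.31 kN.
ΣF_x = 0: A_x − T·cos23° = 0 → A_x = 93.308 × 0.920505 = 85.89 kN.
ΣF_y = 0: A_y + T·sin23° − 35 − 20 = 0 → A_y = 55 − 93.308 × 0.390731 = 18.54 kN.

T = 93.31 kN, A_x = 85.89 kN, A_y = 18.54 kN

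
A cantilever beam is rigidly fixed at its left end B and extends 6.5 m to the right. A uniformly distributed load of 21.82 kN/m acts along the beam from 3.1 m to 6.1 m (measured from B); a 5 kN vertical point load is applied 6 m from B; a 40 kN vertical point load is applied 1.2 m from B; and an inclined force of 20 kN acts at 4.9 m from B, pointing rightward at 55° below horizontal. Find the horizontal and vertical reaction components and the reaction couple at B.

B_x = -11.47 kN, B_y = 126.8 kN, M_B = 459.4 kN·m

Resultant of the distributed load: 21.82 × 3 = 65.46 kN at 4.6 m from B.
ΣF_x = 0: B_x + 20·cos55° = 0 → B_x = -11.47 kN.
ΣF_y = 0: B_y − 21.82·3 − 5 − 40 − 20·sin55° = 0 → B_y = 126.8 kN.
ΣM about B: M_B − (21.82·3)·4.6 − 5·6 − 40·1.2 − 20·sin55°·4.9 = 0 → M_B = 459.4 kN·m.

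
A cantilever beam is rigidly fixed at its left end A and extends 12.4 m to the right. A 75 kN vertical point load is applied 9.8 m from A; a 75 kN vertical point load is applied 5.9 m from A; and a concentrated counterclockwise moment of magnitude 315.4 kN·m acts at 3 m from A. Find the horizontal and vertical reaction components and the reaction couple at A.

A_x = 0, A_y = 150.0 kN, M_A = 862.1 kN·m

ΣF_x = 0: A_x = 0.
ΣF_y = 0: A_y − 75 − 75 = 0 → A_y = 150.0 kN.
ΣM about A: M_A − 75·9.8 − 75·5.9 + 315.4 = 0 → M_A = 862.1 kN·m.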